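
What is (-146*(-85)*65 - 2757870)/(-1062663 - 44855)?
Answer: 975610/553759 ≈ 1.7618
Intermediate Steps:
(-146*(-85)*65 - 2757870)/(-1062663 - 44855) = (12410*65 - 2757870)/(-1107518) = (806650 - 2757870)*(-1/1107518) = -1951220*(-1/1107518) = 975610/553759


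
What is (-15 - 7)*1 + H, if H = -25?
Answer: -47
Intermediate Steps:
(-15 - 7)*1 + H = (-15 - 7)*1 - 25 = -22*1 - 25 = -22 - 25 = -47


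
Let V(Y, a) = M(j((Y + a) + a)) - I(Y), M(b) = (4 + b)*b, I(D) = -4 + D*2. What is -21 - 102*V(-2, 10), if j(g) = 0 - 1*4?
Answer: -837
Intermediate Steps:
I(D) = -4 + 2*D
j(g) = -4 (j(g) = 0 - 4 = -4)
M(b) = b*(4 + b)
V(Y, a) = 4 - 2*Y (V(Y, a) = -4*(4 - 4) - (-4 + 2*Y) = -4*0 + (4 - 2*Y) = 0 + (4 - 2*Y) = 4 - 2*Y)
-21 - 102*V(-2, 10) = -21 - 102*(4 - 2*(-2)) = -21 - 102*(4 + 4) = -21 - 102*8 = -21 - 816 = -837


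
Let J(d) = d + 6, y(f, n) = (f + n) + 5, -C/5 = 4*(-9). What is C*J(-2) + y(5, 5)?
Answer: 735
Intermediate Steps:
C = 180 (C = -20*(-9) = -5*(-36) = 180)
y(f, n) = 5 + f + n
J(d) = 6 + d
C*J(-2) + y(5, 5) = 180*(6 - 2) + (5 + 5 + 5) = 180*4 + 15 = 720 + 15 = 735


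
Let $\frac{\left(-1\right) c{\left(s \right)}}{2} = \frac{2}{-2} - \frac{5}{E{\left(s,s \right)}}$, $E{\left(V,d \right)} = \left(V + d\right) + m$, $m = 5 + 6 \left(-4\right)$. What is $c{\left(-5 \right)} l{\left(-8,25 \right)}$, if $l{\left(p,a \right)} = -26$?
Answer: $- \frac{1248}{29} \approx -43.034$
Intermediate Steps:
$m = -19$ ($m = 5 - 24 = -19$)
$E{\left(V,d \right)} = -19 + V + d$ ($E{\left(V,d \right)} = \left(V + d\right) - 19 = -19 + V + d$)
$c{\left(s \right)} = 2 + \frac{10}{-19 + 2 s}$ ($c{\left(s \right)} = - 2 \left(\frac{2}{-2} - \frac{5}{-19 + s + s}\right) = - 2 \left(2 \left(- \frac{1}{2}\right) - \frac{5}{-19 + 2 s}\right) = - 2 \left(-1 - \frac{5}{-19 + 2 s}\right) = 2 + \frac{10}{-19 + 2 s}$)
$c{\left(-5 \right)} l{\left(-8,25 \right)} = \frac{4 \left(-7 - 5\right)}{-19 + 2 \left(-5\right)} \left(-26\right) = 4 \frac{1}{-19 - 10} \left(-12\right) \left(-26\right) = 4 \frac{1}{-29} \left(-12\right) \left(-26\right) = 4 \left(- \frac{1}{29}\right) \left(-12\right) \left(-26\right) = \frac{48}{29} \left(-26\right) = - \frac{1248}{29}$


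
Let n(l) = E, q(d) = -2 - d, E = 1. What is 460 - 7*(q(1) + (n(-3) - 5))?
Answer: 509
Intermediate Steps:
n(l) = 1
460 - 7*(q(1) + (n(-3) - 5)) = 460 - 7*((-2 - 1*1) + (1 - 5)) = 460 - 7*((-2 - 1) - 4) = 460 - 7*(-3 - 4) = 460 - 7*(-7) = 460 - 1*(-49) = 460 + 49 = 509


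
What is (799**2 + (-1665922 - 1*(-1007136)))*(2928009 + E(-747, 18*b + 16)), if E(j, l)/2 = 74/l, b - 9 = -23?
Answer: -3521559590190/59 ≈ -5.9687e+10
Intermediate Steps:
b = -14 (b = 9 - 23 = -14)
E(j, l) = 148/l (E(j, l) = 2*(74/l) = 148/l)
(799**2 + (-1665922 - 1*(-1007136)))*(2928009 + E(-747, 18*b + 16)) = (799**2 + (-1665922 - 1*(-1007136)))*(2928009 + 148/(18*(-14) + 16)) = (638401 + (-1665922 + 1007136))*(2928009 + 148/(-252 + 16)) = (638401 - 658786)*(2928009 + 148/(-236)) = -20385*(2928009 + 148*(-1/236)) = -20385*(2928009 - 37/59) = -20385*172752494/59 = -3521559590190/59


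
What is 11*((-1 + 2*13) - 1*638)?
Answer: -6743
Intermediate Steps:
11*((-1 + 2*13) - 1*638) = 11*((-1 + 26) - 638) = 11*(25 - 638) = 11*(-613) = -6743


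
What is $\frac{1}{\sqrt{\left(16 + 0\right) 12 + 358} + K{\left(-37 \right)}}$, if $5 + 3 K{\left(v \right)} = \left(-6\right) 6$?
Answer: $\frac{123}{3269} + \frac{45 \sqrt{22}}{3269} \approx 0.10219$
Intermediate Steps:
$K{\left(v \right)} = - \frac{41}{3}$ ($K{\left(v \right)} = - \frac{5}{3} + \frac{\left(-6\right) 6}{3} = - \frac{5}{3} + \frac{1}{3} \left(-36\right) = - \frac{5}{3} - 12 = - \frac{41}{3}$)
$\frac{1}{\sqrt{\left(16 + 0\right) 12 + 358} + K{\left(-37 \right)}} = \frac{1}{\sqrt{\left(16 + 0\right) 12 + 358} - \frac{41}{3}} = \frac{1}{\sqrt{16 \cdot 12 + 358} - \frac{41}{3}} = \frac{1}{\sqrt{192 + 358} - \frac{41}{3}} = \frac{1}{\sqrt{550} - \frac{41}{3}} = \frac{1}{5 \sqrt{22} - \frac{41}{3}} = \frac{1}{- \frac{41}{3} + 5 \sqrt{22}}$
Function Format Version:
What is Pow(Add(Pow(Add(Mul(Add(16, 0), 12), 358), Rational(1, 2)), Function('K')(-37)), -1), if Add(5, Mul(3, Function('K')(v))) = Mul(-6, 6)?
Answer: Add(Rational(123, 3269), Mul(Rational(45, 3269), Pow(22, Rational(1, 2)))) ≈ 0.10219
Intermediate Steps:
Function('K')(v) = Rational(-41, 3) (Function('K')(v) = Add(Rational(-5, 3), Mul(Rational(1, 3), Mul(-6, 6))) = Add(Rational(-5, 3), Mul(Rational(1, 3), -36)) = Add(Rational(-5, 3), -12) = Rational(-41, 3))
Pow(Add(Pow(Add(Mul(Add(16, 0), 12), 358), Rational(1, 2)), Function('K')(-37)), -1) = Pow(Add(Pow(Add(Mul(Add(16, 0), 12), 358), Rational(1, 2)), Rational(-41, 3)), -1) = Pow(Add(Pow(Add(Mul(16, 12), 358), Rational(1, 2)), Rational(-41, 3)), -1) = Pow(Add(Pow(Add(192, 358), Rational(1, 2)), Rational(-41, 3)), -1) = Pow(Add(Pow(550, Rational(1, 2)), Rational(-41, 3)), -1) = Pow(Add(Mul(5, Pow(22, Rational(1, 2))), Rational(-41, 3)), -1) = Pow(Add(Rational(-41, 3), Mul(5, Pow(22, Rational(1, 2)))), -1)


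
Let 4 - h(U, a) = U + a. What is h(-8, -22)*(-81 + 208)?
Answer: 4318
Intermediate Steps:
h(U, a) = 4 - U - a (h(U, a) = 4 - (U + a) = 4 + (-U - a) = 4 - U - a)
h(-8, -22)*(-81 + 208) = (4 - 1*(-8) - 1*(-22))*(-81 + 208) = (4 + 8 + 22)*127 = 34*127 = 4318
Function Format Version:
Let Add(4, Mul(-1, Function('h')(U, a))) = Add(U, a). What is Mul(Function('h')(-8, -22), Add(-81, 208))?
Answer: 4318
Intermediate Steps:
Function('h')(U, a) = Add(4, Mul(-1, U), Mul(-1, a)) (Function('h')(U, a) = Add(4, Mul(-1, Add(U, a))) = Add(4, Add(Mul(-1, U), Mul(-1, a))) = Add(4, Mul(-1, U), Mul(-1, a)))
Mul(Function('h')(-8, -22), Add(-81, 208)) = Mul(Add(4, Mul(-1, -8), Mul(-1, -22)), Add(-81, 208)) = Mul(Add(4, 8, 22), 127) = Mul(34, 127) = 4318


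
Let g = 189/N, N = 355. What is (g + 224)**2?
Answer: 6353524681/126025 ≈ 50415.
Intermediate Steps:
g = 189/355 ≈ 0.53239
(g + 224)**2 = (189/355 + 224)**2 = (79709/355)**2 = 6353524681/126025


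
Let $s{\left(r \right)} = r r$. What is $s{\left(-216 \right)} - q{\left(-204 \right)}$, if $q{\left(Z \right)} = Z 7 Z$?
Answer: $-244656$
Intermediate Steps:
$q{\left(Z \right)} = 7 Z^{2}$ ($q{\left(Z \right)} = 7 Z Z = 7 Z^{2}$)
$s{\left(r \right)} = r^{2}$
$s{\left(-216 \right)} - q{\left(-204 \right)} = \left(-216\right)^{2} - 7 \left(-204\right)^{2} = 46656 - 7 \cdot 41616 = 46656 - 291312 = -244656$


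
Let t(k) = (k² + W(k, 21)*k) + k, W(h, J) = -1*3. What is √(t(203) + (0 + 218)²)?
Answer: √88327 ≈ 297.20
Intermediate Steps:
W(h, J) = -3
t(k) = k² - 2*k (t(k) = (k² - 3*k) + k = k² - 2*k)
√(t(203) + (0 + 218)²) = √(203*(-2 + 203) + (0 + 218)²) = √(203*201 + 218²) = √(40803 + 47524) = √88327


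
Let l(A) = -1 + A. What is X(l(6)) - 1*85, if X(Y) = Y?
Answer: -80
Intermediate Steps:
X(l(6)) - 1*85 = (-1 + 6) - 1*85 = 5 - 85 = -80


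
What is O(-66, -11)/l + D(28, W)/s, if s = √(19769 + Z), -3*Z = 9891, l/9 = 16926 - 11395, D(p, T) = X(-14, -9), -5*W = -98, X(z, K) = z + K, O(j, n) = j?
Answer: -22/16593 - 23*√4118/8236 ≈ -0.18053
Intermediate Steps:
X(z, K) = K + z
W = 98/5 (W = -⅕*(-98) = 98/5 ≈ 19.600)
D(p, T) = -23 (D(p, T) = -9 - 14 = -23)
l = 49779 (l = 9*(16926 - 11395) = 9*5531 = 49779)
Z = -3297 (Z = -⅓*9891 = -3297)
s = 2*√4118 (s = √(19769 - 3297) = √16472 = 2*√4118 ≈ 128.34)
O(-66, -11)/l + D(28, W)/s = -66/49779 - 23*√4118/8236 = -66*1/49779 - 23*√4118/8236 = -22/16593 - 23*√4118/8236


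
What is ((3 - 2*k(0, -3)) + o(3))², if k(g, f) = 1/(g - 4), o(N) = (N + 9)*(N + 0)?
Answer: 6241/4 ≈ 1560.3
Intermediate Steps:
o(N) = N*(9 + N) (o(N) = (9 + N)*N = N*(9 + N))
k(g, f) = 1/(-4 + g)
((3 - 2*k(0, -3)) + o(3))² = ((3 - 2/(-4 + 0)) + 3*(9 + 3))² = ((3 - 2/(-4)) + 3*12)² = ((3 - 2*(-¼)) + 36)² = ((3 + ½) + 36)² = (7/2 + 36)² = (79/2)² = 6241/4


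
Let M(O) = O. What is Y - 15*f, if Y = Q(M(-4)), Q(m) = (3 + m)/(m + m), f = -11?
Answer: 1321/8 ≈ 165.13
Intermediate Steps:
Q(m) = (3 + m)/(2*m) (Q(m) = (3 + m)/((2*m)) = (3 + m)*(1/(2*m)) = (3 + m)/(2*m))
Y = 1/8 (Y = (1/2)*(3 - 4)/(-4) = (1/2)*(-1/4)*(-1) = 1/8 ≈ 0.12500)
Y - 15*f = 1/8 - 15*(-11) = 1/8 + 165 = 1321/8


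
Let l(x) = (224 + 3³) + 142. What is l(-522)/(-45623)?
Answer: -393/45623 ≈ -0.0086141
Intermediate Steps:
l(x) = 393 (l(x) = (224 + 27) + 142 = 251 + 142 = 393)
l(-522)/(-45623) = 393/(-45623) = 393*(-1/45623) = -393/45623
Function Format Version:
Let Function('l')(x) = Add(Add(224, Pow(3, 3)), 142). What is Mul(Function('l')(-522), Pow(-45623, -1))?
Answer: Rational(-393, 45623) ≈ -0.0086141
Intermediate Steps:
Function('l')(x) = 393 (Function('l')(x) = Add(Add(224, 27), 142) = Add(251, 142) = 393)
Mul(Function('l')(-522), Pow(-45623, -1)) = Mul(393, Pow(-45623, -1)) = Mul(393, Rational(-1, 45623)) = Rational(-393, 45623)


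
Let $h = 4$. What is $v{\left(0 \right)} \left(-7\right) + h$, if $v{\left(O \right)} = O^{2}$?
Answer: $4$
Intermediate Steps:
$v{\left(0 \right)} \left(-7\right) + h = 0^{2} \left(-7\right) + 4 = 0 \left(-7\right) + 4 = 0 + 4 = 4$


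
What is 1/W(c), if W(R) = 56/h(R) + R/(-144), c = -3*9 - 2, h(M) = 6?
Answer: 144/1373 ≈ 0.10488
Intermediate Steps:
c = -29 (c = -27 - 2 = -29)
W(R) = 28/3 - R/144 (W(R) = 56/6 + R/(-144) = 56*(1/6) + R*(-1/144) = 28/3 - R/144)
1/W(c) = 1/(28/3 - 1/144*(-29)) = 1/(28/3 + 29/144) = 1/(1373/144) = 144/1373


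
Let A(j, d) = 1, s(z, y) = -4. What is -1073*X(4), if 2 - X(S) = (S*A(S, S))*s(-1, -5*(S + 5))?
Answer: -19314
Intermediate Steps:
X(S) = 2 + 4*S (X(S) = 2 - S*1*(-4) = 2 - S*(-4) = 2 - (-4)*S = 2 + 4*S)
-1073*X(4) = -1073*(2 + 4*4) = -1073*(2 + 16) = -1073*18 = -19314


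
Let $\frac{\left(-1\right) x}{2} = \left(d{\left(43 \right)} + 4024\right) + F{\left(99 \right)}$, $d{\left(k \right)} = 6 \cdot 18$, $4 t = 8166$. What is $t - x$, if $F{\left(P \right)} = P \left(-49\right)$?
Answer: $\frac{1207}{2} \approx 603.5$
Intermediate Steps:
$t = \frac{4083}{2}$ ($t = \frac{1}{4} \cdot 8166 = \frac{4083}{2} \approx 2041.5$)
$F{\left(P \right)} = - 49 P$
$d{\left(k \right)} = 108$
$x = 1438$ ($x = - 2 \left(\left(108 + 4024\right) - 4851\right) = - 2 \left(4132 - 4851\right) = \left(-2\right) \left(-719\right) = 1438$)
$t - x = \frac{4083}{2} - 1438 = \frac{1207}{2}$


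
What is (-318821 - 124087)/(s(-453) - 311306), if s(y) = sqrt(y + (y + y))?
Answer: 137879917848/96911426995 + 1328724*I*sqrt(151)/96911426995 ≈ 1.4227 + 0.00016848*I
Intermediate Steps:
s(y) = sqrt(3)*sqrt(y) (s(y) = sqrt(y + 2*y) = sqrt(3*y) = sqrt(3)*sqrt(y))
(-318821 - 124087)/(s(-453) - 311306) = (-318821 - 124087)/(sqrt(3)*sqrt(-453) - 311306) = -442908/(sqrt(3)*(I*sqrt(453)) - 311306) = -442908/(3*I*sqrt(151) - 311306) = -442908/(-311306 + 3*I*sqrt(151))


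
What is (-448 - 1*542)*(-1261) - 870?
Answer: 1247520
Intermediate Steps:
(-448 - 1*542)*(-1261) - 870 = (-448 - 542)*(-1261) - 870 = -990*(-1261) - 870 = 1248390 - 870 = 1247520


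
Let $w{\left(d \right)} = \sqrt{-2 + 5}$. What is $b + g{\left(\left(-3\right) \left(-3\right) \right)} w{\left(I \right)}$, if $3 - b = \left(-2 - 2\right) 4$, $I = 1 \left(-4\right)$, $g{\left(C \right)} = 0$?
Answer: $19$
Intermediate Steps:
$I = -4$
$w{\left(d \right)} = \sqrt{3}$
$b = 19$ ($b = 3 - \left(-2 - 2\right) 4 = 3 - \left(-4\right) 4 = 3 - -16 = 3 + 16 = 19$)
$b + g{\left(\left(-3\right) \left(-3\right) \right)} w{\left(I \right)} = 19 + 0 \sqrt{3} = 19 + 0 = 19$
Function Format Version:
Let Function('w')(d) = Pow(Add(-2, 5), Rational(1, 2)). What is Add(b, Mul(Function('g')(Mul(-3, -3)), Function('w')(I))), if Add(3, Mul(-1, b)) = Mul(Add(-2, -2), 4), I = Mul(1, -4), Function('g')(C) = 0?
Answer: 19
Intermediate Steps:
I = -4
Function('w')(d) = Pow(3, Rational(1, 2))
b = 19 (b = Add(3, Mul(-1, Mul(Add(-2, -2), 4))) = Add(3, Mul(-1, Mul(-4, 4))) = Add(3, Mul(-1, -16)) = Add(3, 16) = 19)
Add(b, Mul(Function('g')(Mul(-3, -3)), Function('w')(I))) = Add(19, Mul(0, Pow(3, Rational(1, 2)))) = Add(19, 0) = 19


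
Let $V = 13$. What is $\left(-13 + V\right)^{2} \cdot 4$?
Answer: $0$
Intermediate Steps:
$\left(-13 + V\right)^{2} \cdot 4 = \left(-13 + 13\right)^{2} \cdot 4 = 0^{2} \cdot 4 = 0 \cdot 4 = 0$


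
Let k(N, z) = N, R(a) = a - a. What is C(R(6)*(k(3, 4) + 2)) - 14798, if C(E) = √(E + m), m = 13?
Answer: -14798 + √13 ≈ -14794.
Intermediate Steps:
R(a) = 0
C(E) = √(13 + E) (C(E) = √(E + 13) = √(13 + E))
C(R(6)*(k(3, 4) + 2)) - 14798 = √(13 + 0*(3 + 2)) - 14798 = √(13 + 0*5) - 14798 = √(13 + 0) - 14798 = √13 - 14798 = -14798 + √13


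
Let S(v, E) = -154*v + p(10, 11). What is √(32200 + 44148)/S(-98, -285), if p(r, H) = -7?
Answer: 2*√19087/15085 ≈ 0.018317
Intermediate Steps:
S(v, E) = -7 - 154*v (S(v, E) = -154*v - 7 = -7 - 154*v)
√(32200 + 44148)/S(-98, -285) = √(32200 + 44148)/(-7 - 154*(-98)) = √76348/(-7 + 15092) = (2*√19087)/15085 = (2*√19087)*(1/15085) = 2*√19087/15085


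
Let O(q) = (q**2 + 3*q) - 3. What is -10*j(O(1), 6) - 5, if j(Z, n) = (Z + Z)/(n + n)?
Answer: -20/3 ≈ -6.6667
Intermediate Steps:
O(q) = -3 + q**2 + 3*q
j(Z, n) = Z/n (j(Z, n) = (2*Z)/((2*n)) = (2*Z)*(1/(2*n)) = Z/n)
-10*j(O(1), 6) - 5 = -10*(-3 + 1**2 + 3*1)/6 - 5 = -10*(-3 + 1 + 3)/6 - 5 = -10/6 - 5 = -10*1/6 - 5 = -5/3 - 5 = -20/3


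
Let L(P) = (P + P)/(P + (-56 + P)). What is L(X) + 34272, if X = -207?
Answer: 8054127/235 ≈ 34273.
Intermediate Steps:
L(P) = 2*P/(-56 + 2*P) (L(P) = (2*P)/(-56 + 2*P) = 2*P/(-56 + 2*P))
L(X) + 34272 = -207/(-28 - 207) + 34272 = -207/(-235) + 34272 = -207*(-1/235) + 34272 = 207/235 + 34272 = 8054127/235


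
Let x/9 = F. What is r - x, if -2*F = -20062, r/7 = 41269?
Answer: 198604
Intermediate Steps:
r = 288883 (r = 7*41269 = 288883)
F = 10031 (F = -½*(-20062) = 10031)
x = 90279 (x = 9*10031 = 90279)
r - x = 288883 - 1*90279 = 288883 - 90279 = 198604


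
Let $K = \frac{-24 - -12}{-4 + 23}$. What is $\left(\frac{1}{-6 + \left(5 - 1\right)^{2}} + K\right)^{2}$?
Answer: $\frac{10201}{36100} \approx 0.28258$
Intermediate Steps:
$K = - \frac{12}{19}$ ($K = \frac{-24 + 12}{19} = \left(-12\right) \frac{1}{19} = - \frac{12}{19} \approx -0.63158$)
$\left(\frac{1}{-6 + \left(5 - 1\right)^{2}} + K\right)^{2} = \left(\frac{1}{-6 + \left(5 - 1\right)^{2}} - \frac{12}{19}\right)^{2} = \left(\frac{1}{-6 + 4^{2}} - \frac{12}{19}\right)^{2} = \left(\frac{1}{-6 + 16} - \frac{12}{19}\right)^{2} = \left(\frac{1}{10} - \frac{12}{19}\right)^{2} = \left(- \frac{101}{190}\right)^{2} = \frac{10201}{36100}$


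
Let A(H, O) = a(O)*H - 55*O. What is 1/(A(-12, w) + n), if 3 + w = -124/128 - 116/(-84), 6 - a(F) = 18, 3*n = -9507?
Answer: -672/1937155 ≈ -0.00034690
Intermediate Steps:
n = -3169 (n = (⅓)*(-9507) = -3169)
a(F) = -12 (a(F) = 6 - 1*18 = 6 - 18 = -12)
w = -1739/672 (w = -3 + (-124/128 - 116/(-84)) = -3 + (-124*1/128 - 116*(-1/84)) = -3 + (-31/32 + 29/21) = -3 + 277/672 = -1739/672 ≈ -2.5878)
A(H, O) = -55*O - 12*H (A(H, O) = -12*H - 55*O = -55*O - 12*H)
1/(A(-12, w) + n) = 1/((-55*(-1739/672) - 12*(-12)) - 3169) = 1/((95645/672 + 144) - 3169) = 1/(192413/672 - 3169) = 1/(-1937155/672) = -672/1937155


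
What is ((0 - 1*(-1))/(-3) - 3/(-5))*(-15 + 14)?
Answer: -4/15 ≈ -0.26667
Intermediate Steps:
((0 - 1*(-1))/(-3) - 3/(-5))*(-15 + 14) = ((0 + 1)*(-⅓) - 3*(-⅕))*(-1) = (1*(-⅓) + ⅗)*(-1) = (-⅓ + ⅗)*(-1) = (4/15)*(-1) = -4/15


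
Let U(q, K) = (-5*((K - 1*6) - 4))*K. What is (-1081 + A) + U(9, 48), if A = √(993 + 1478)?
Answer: -10201 + √2471 ≈ -10151.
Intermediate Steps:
U(q, K) = K*(50 - 5*K) (U(q, K) = (-5*((K - 6) - 4))*K = (-5*((-6 + K) - 4))*K = (-5*(-10 + K))*K = (50 - 5*K)*K = K*(50 - 5*K))
A = √2471 ≈ 49.709
(-1081 + A) + U(9, 48) = (-1081 + √2471) + 5*48*(10 - 1*48) = (-1081 + √2471) + 5*48*(10 - 48) = (-1081 + √2471) + 5*48*(-38) = (-1081 + √2471) - 9120 = -10201 + √2471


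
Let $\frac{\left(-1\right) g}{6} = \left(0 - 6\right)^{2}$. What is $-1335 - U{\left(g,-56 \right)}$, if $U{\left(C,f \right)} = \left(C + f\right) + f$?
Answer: $-1007$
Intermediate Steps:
$g = -216$ ($g = - 6 \left(0 - 6\right)^{2} = - 6 \left(-6\right)^{2} = \left(-6\right) 36 = -216$)
$U{\left(C,f \right)} = C + 2 f$
$-1335 - U{\left(g,-56 \right)} = -1335 - \left(-216 + 2 \left(-56\right)\right) = -1335 - \left(-216 - 112\right) = -1335 - -328 = -1335 + 328 = -1007$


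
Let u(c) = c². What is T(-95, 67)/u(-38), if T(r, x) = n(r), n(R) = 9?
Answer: 9/1444 ≈ 0.0062327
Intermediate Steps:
T(r, x) = 9
T(-95, 67)/u(-38) = 9/((-38)²) = 9/1444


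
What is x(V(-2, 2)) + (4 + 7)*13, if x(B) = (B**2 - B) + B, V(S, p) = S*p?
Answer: 159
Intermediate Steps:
x(B) = B**2
x(V(-2, 2)) + (4 + 7)*13 = (-2*2)**2 + (4 + 7)*13 = (-4)**2 + 11*13 = 16 + 143 = 159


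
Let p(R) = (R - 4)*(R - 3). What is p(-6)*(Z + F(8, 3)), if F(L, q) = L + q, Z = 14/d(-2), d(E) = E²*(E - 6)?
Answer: 7605/8 ≈ 950.63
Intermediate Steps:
d(E) = E²*(-6 + E)
p(R) = (-4 + R)*(-3 + R)
Z = -7/16 (Z = 14/(((-2)²*(-6 - 2))) = 14/((4*(-8))) = 14/(-32) = 14*(-1/32) = -7/16 ≈ -0.43750)
p(-6)*(Z + F(8, 3)) = (12 + (-6)² - 7*(-6))*(-7/16 + (8 + 3)) = (12 + 36 + 42)*(-7/16 + 11) = 90*(169/16) = 7605/8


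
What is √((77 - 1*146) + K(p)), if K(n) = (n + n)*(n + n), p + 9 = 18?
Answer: √255 ≈ 15.969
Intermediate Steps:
p = 9 (p = -9 + 18 = 9)
K(n) = 4*n² (K(n) = (2*n)*(2*n) = 4*n²)
√((77 - 1*146) + K(p)) = √((77 - 1*146) + 4*9²) = √((77 - 146) + 4*81) = √(-69 + 324) = √255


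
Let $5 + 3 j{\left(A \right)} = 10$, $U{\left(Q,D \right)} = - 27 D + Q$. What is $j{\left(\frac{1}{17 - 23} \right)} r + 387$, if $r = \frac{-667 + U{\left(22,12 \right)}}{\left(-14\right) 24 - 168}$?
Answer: $\frac{196663}{504} \approx 390.2$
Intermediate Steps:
$U{\left(Q,D \right)} = Q - 27 D$
$j{\left(A \right)} = \frac{5}{3}$ ($j{\left(A \right)} = - \frac{5}{3} + \frac{1}{3} \cdot 10 = - \frac{5}{3} + \frac{10}{3} = \frac{5}{3}$)
$r = \frac{323}{168}$ ($r = \frac{-667 + \left(22 - 324\right)}{\left(-14\right) 24 - 168} = \frac{-667 + \left(22 - 324\right)}{-336 - 168} = \frac{-667 - 302}{-504} = \left(-969\right) \left(- \frac{1}{504}\right) = \frac{323}{168} \approx 1.9226$)
$j{\left(\frac{1}{17 - 23} \right)} r + 387 = \frac{5}{3} \cdot \frac{323}{168} + 387 = \frac{1615}{504} + 387 = \frac{196663}{504}$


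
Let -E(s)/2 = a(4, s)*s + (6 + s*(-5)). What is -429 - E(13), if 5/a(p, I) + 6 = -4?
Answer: -560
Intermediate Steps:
a(p, I) = -1/2 (a(p, I) = 5/(-6 - 4) = 5/(-10) = 5*(-1/10) = -1/2)
E(s) = -12 + 11*s (E(s) = -2*(-s/2 + (6 + s*(-5))) = -2*(-s/2 + (6 - 5*s)) = -2*(6 - 11*s/2) = -12 + 11*s)
-429 - E(13) = -429 - (-12 + 11*13) = -429 - (-12 + 143) = -429 - 1*131 = -429 - 131 = -560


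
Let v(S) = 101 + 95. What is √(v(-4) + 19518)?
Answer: √19714 ≈ 140.41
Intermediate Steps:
v(S) = 196
√(v(-4) + 19518) = √(196 + 19518) = √19714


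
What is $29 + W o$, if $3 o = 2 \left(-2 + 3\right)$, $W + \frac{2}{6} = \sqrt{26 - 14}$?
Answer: $\frac{259}{9} + \frac{4 \sqrt{3}}{3} \approx 31.087$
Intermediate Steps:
$W = - \frac{1}{3} + 2 \sqrt{3}$ ($W = - \frac{1}{3} + \sqrt{26 - 14} = - \frac{1}{3} + \sqrt{12} = - \frac{1}{3} + 2 \sqrt{3} \approx 3.1308$)
$o = \frac{2}{3}$ ($o = \frac{2 \left(-2 + 3\right)}{3} = \frac{2 \cdot 1}{3} = \frac{1}{3} \cdot 2 = \frac{2}{3} \approx 0.66667$)
$29 + W o = 29 + \left(- \frac{1}{3} + 2 \sqrt{3}\right) \frac{2}{3} = 29 - \left(\frac{2}{9} - \frac{4 \sqrt{3}}{3}\right) = \frac{259}{9} + \frac{4 \sqrt{3}}{3}$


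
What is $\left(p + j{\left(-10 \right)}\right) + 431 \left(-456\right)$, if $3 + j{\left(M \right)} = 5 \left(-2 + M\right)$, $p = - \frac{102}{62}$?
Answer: $- \frac{6094620}{31} \approx -1.966 \cdot 10^{5}$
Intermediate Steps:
$p = - \frac{51}{31}$ ($p = \left(-102\right) \frac{1}{62} = - \frac{51}{31} \approx -1.6452$)
$j{\left(M \right)} = -13 + 5 M$ ($j{\left(M \right)} = -3 + 5 \left(-2 + M\right) = -3 + \left(-10 + 5 M\right) = -13 + 5 M$)
$\left(p + j{\left(-10 \right)}\right) + 431 \left(-456\right) = \left(- \frac{51}{31} + \left(-13 + 5 \left(-10\right)\right)\right) + 431 \left(-456\right) = \left(- \frac{51}{31} - 63\right) - 196536 = - \frac{2004}{31} - 196536 = - \frac{6094620}{31}$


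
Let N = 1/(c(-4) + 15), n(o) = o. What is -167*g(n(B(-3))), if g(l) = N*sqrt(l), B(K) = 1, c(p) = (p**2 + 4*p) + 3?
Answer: -167/18 ≈ -9.2778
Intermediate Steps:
c(p) = 3 + p**2 + 4*p
N = 1/18 (N = 1/((3 + (-4)**2 + 4*(-4)) + 15) = 1/((3 + 16 - 16) + 15) = 1/(3 + 15) = 1/18 ≈ 0.055556)
g(l) = sqrt(l)/18
-167*g(n(B(-3))) = -167*sqrt(1)/18 = -167/18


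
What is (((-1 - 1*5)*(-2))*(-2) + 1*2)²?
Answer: 484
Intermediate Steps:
(((-1 - 1*5)*(-2))*(-2) + 1*2)² = (((-1 - 5)*(-2))*(-2) + 2)² = (-6*(-2)*(-2) + 2)² = (12*(-2) + 2)² = (-24 + 2)² = (-22)² = 484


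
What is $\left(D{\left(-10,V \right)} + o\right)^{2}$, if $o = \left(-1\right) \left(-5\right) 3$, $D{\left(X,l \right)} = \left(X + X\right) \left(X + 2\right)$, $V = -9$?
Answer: $30625$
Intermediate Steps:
$D{\left(X,l \right)} = 2 X \left(2 + X\right)$
$o = 15$ ($o = 5 \cdot 3 = 15$)
$\left(D{\left(-10,V \right)} + o\right)^{2} = \left(2 \left(-10\right) \left(2 - 10\right) + 15\right)^{2} = \left(2 \left(-10\right) \left(-8\right) + 15\right)^{2} = \left(160 + 15\right)^{2} = 175^{2} = 30625$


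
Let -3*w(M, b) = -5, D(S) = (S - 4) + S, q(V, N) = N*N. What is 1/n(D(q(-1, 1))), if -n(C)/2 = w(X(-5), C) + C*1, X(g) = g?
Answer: 3/2 ≈ 1.5000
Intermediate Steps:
q(V, N) = N²
D(S) = -4 + 2*S (D(S) = (-4 + S) + S = -4 + 2*S)
w(M, b) = 5/3 (w(M, b) = -⅓*(-5) = 5/3)
n(C) = -10/3 - 2*C (n(C) = -2*(5/3 + C*1) = -2*(5/3 + C) = -10/3 - 2*C)
1/n(D(q(-1, 1))) = 1/(-10/3 - 2*(-4 + 2*1²)) = 1/(-10/3 - 2*(-4 + 2*1)) = 1/(-10/3 - 2*(-4 + 2)) = 1/(-10/3 - 2*(-2)) = 1/(-10/3 + 4) = 1/(⅔) = 3/2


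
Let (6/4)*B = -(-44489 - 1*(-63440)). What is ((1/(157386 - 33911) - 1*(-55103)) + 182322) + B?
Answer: 27756068726/123475 ≈ 2.2479e+5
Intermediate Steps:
B = -12634 (B = 2*(-(-44489 - 1*(-63440)))/3 = 2*(-(-44489 + 63440))/3 = 2*(-1*18951)/3 = (⅔)*(-18951) = -12634)
((1/(157386 - 33911) - 1*(-55103)) + 182322) + B = ((1/(157386 - 33911) - 1*(-55103)) + 182322) - 12634 = ((1/123475 + 55103) + 182322) - 12634 = (6803842926/123475 + 182322) - 12634 = 29316051876/123475 - 12634 = 27756068726/123475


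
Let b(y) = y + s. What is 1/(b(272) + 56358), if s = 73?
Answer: 1/56703 ≈ 1.7636e-5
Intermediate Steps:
b(y) = 73 + y (b(y) = y + 73 = 73 + y)
1/(b(272) + 56358) = 1/((73 + 272) + 56358) = 1/(345 + 56358) = 1/56703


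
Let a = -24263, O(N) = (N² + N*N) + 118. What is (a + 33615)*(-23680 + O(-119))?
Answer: 44515520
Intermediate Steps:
O(N) = 118 + 2*N² (O(N) = (N² + N²) + 118 = 2*N² + 118 = 118 + 2*N²)
(a + 33615)*(-23680 + O(-119)) = (-24263 + 33615)*(-23680 + (118 + 2*(-119)²)) = 9352*(-23680 + (118 + 2*14161)) = 9352*(-23680 + (118 + 28322)) = 9352*(-23680 + 28440) = 9352*4760 = 44515520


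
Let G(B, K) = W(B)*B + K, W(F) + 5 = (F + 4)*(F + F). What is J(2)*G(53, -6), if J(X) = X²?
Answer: 1279820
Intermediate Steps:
W(F) = -5 + 2*F*(4 + F) (W(F) = -5 + (F + 4)*(F + F) = -5 + (4 + F)*(2*F) = -5 + 2*F*(4 + F))
G(B, K) = K + B*(-5 + 2*B² + 8*B) (G(B, K) = (-5 + 2*B² + 8*B)*B + K = B*(-5 + 2*B² + 8*B) + K = K + B*(-5 + 2*B² + 8*B))
J(2)*G(53, -6) = 2²*(-6 + 53*(-5 + 2*53² + 8*53)) = 4*(-6 + 53*(-5 + 2*2809 + 424)) = 4*(-6 + 53*(-5 + 5618 + 424)) = 4*(-6 + 53*6037) = 4*(-6 + 319961) = 4*319955 = 1279820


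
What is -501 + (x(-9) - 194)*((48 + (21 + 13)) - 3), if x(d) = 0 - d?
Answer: -15116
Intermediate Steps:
x(d) = -d
-501 + (x(-9) - 194)*((48 + (21 + 13)) - 3) = -501 + (-1*(-9) - 194)*((48 + (21 + 13)) - 3) = -501 + (9 - 194)*((48 + 34) - 3) = -501 - 185*(82 - 3) = -501 - 185*79 = -501 - 14615 = -15116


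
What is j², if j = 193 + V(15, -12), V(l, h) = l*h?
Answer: 169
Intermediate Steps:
V(l, h) = h*l
j = 13 (j = 193 - 12*15 = 193 - 180 = 13)
j² = 13² = 169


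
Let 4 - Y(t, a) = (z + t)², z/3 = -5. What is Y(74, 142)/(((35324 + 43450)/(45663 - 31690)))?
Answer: -852353/1382 ≈ -616.75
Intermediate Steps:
z = -15 (z = 3*(-5) = -15)
Y(t, a) = 4 - (-15 + t)²
Y(74, 142)/(((35324 + 43450)/(45663 - 31690))) = (4 - (-15 + 74)²)/(((35324 + 43450)/(45663 - 31690))) = (4 - 1*59²)/((78774/13973)) = (4 - 1*3481)/((78774*(1/13973))) = (4 - 3481)/(78774/13973) = -3477*13973/78774 = -852353/1382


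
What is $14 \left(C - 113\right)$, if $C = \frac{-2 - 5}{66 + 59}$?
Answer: $- \frac{197848}{125} \approx -1582.8$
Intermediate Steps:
$C = - \frac{7}{125} \approx -0.056$
$14 \left(C - 113\right) = 14 \left(- \frac{7}{125} - 113\right) = 14 \left(- \frac{14132}{125}\right) = - \frac{197848}{125}$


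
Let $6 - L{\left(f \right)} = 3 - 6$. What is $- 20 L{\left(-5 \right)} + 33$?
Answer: $-147$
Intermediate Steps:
$L{\left(f \right)} = 9$ ($L{\left(f \right)} = 6 - \left(3 - 6\right) = 6 - -3 = 6 + 3 = 9$)
$- 20 L{\left(-5 \right)} + 33 = \left(-20\right) 9 + 33 = -180 + 33 = -147$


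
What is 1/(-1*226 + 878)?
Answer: 1/652 ≈ 0.0015337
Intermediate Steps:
1/(-1*226 + 878) = 1/(-226 + 878) = 1/652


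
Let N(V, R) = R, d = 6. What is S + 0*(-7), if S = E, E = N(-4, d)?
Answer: 6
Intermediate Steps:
E = 6
S = 6
S + 0*(-7) = 6 + 0*(-7) = 6 + 0 = 6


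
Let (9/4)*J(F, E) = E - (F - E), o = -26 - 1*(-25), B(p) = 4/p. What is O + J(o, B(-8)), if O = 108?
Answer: 108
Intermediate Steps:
o = -1 (o = -26 + 25 = -1)
J(F, E) = -4*F/9 + 8*E/9 (J(F, E) = 4*(E - (F - E))/9 = 4*(E + (E - F))/9 = 4*(-F + 2*E)/9 = -4*F/9 + 8*E/9)
O + J(o, B(-8)) = 108 + (-4/9*(-1) + 8*(4/(-8))/9) = 108 + (4/9 + 8*(4*(-⅛))/9) = 108 + (4/9 + (8/9)*(-½)) = 108 + (4/9 - 4/9) = 108 + 0 = 108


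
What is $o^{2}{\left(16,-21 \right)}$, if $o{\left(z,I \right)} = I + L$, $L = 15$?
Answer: $36$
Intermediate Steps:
$o{\left(z,I \right)} = 15 + I$ ($o{\left(z,I \right)} = I + 15 = 15 + I$)
$o^{2}{\left(16,-21 \right)} = \left(15 - 21\right)^{2} = \left(-6\right)^{2} = 36$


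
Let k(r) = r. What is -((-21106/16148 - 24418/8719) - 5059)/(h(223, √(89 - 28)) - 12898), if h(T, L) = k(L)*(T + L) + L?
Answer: -415952208517731/1035017052330418 - 39920006301616*√61/5692593787817299 ≈ -0.45665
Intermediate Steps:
h(T, L) = L + L*(L + T) (h(T, L) = L*(T + L) + L = L*(L + T) + L = L + L*(L + T))
-((-21106/16148 - 24418/8719) - 5059)/(h(223, √(89 - 28)) - 12898) = -((-21106/16148 - 24418/8719) - 5059)/(√(89 - 28)*(1 + √(89 - 28) + 223) - 12898) = -((-21106*1/16148 - 24418*1/8719) - 5059)/(√61*(1 + √61 + 223) - 12898) = -((-10553/8074 - 24418/8719) - 5059)/(√61*(224 + √61) - 12898) = -(-289162539/70397206 - 5059)/(-12898 + √61*(224 + √61)) = -(-356428627693)/(70397206*(-12898 + √61*(224 + √61))) = 356428627693/(70397206*(-12898 + √61*(224 + √61)))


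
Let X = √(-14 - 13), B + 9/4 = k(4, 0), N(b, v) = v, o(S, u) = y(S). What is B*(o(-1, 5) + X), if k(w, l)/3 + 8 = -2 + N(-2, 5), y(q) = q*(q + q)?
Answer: -69/2 - 207*I*√3/4 ≈ -34.5 - 89.634*I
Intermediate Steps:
y(q) = 2*q² (y(q) = q*(2*q) = 2*q²)
o(S, u) = 2*S²
k(w, l) = -15 (k(w, l) = -24 + 3*(-2 + 5) = -24 + 3*3 = -24 + 9 = -15)
B = -69/4 (B = -9/4 - 15 = -69/4 ≈ -17.250)
X = 3*I*√3 (X = √(-27) = 3*I*√3 ≈ 5.1962*I)
B*(o(-1, 5) + X) = -69*(2*(-1)² + 3*I*√3)/4 = -69*(2*1 + 3*I*√3)/4 = -69*(2 + 3*I*√3)/4 = -69/2 - 207*I*√3/4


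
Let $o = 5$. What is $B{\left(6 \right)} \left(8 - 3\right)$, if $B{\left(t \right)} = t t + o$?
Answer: $205$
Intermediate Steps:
$B{\left(t \right)} = 5 + t^{2}$ ($B{\left(t \right)} = t t + 5 = t^{2} + 5 = 5 + t^{2}$)
$B{\left(6 \right)} \left(8 - 3\right) = \left(5 + 6^{2}\right) \left(8 - 3\right) = \left(5 + 36\right) 5 = 41 \cdot 5 = 205$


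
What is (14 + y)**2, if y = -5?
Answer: 81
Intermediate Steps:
(14 + y)**2 = (14 - 5)**2 = 9**2 = 81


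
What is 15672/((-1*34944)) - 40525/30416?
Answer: -616141/345982 ≈ -1.7808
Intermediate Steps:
15672/((-1*34944)) - 40525/30416 = 15672/(-34944) - 40525*1/30416 = 15672*(-1/34944) - 40525/30416 = -653/1456 - 40525/30416 = -616141/345982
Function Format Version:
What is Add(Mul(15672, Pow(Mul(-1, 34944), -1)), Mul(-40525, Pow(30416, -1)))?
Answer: Rational(-616141, 345982) ≈ -1.7808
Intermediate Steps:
Add(Mul(15672, Pow(Mul(-1, 34944), -1)), Mul(-40525, Pow(30416, -1))) = Add(Mul(15672, Pow(-34944, -1)), Mul(-40525, Rational(1, 30416))) = Add(Mul(15672, Rational(-1, 34944)), Rational(-40525, 30416)) = Add(Rational(-653, 1456), Rational(-40525, 30416)) = Rational(-616141, 345982)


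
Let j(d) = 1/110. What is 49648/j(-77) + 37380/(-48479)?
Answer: 264757355740/48479 ≈ 5.4613e+6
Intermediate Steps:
j(d) = 1/110
49648/j(-77) + 37380/(-48479) = 49648/(1/110) + 37380/(-48479) = 49648*110 + 37380*(-1/48479) = 5461280 - 37380/48479 = 264757355740/48479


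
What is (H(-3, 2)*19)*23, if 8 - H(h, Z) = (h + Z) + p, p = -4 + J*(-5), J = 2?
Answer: 10051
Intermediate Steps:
p = -14 (p = -4 + 2*(-5) = -4 - 10 = -14)
H(h, Z) = 22 - Z - h (H(h, Z) = 8 - ((h + Z) - 14) = 8 - ((Z + h) - 14) = 8 - (-14 + Z + h) = 8 + (14 - Z - h) = 22 - Z - h)
(H(-3, 2)*19)*23 = ((22 - 1*2 - 1*(-3))*19)*23 = ((22 - 2 + 3)*19)*23 = (23*19)*23 = 437*23 = 10051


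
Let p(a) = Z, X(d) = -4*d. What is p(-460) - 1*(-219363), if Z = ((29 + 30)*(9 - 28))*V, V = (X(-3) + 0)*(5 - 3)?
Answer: 192459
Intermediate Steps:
V = 24 (V = (-4*(-3) + 0)*(5 - 3) = (12 + 0)*2 = 12*2 = 24)
Z = -26904 (Z = ((29 + 30)*(9 - 28))*24 = (59*(-19))*24 = -1121*24 = -26904)
p(a) = -26904
p(-460) - 1*(-219363) = -26904 - 1*(-219363) = -26904 + 219363 = 192459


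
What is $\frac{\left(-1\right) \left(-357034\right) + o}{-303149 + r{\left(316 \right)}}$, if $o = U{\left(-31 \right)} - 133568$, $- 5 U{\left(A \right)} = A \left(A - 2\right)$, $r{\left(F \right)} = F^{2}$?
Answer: $- \frac{1116307}{1016465} \approx -1.0982$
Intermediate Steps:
$U{\left(A \right)} = - \frac{A \left(-2 + A\right)}{5}$ ($U{\left(A \right)} = - \frac{A \left(A - 2\right)}{5} = - \frac{A \left(-2 + A\right)}{5}$)
$o = - \frac{668863}{5}$ ($o = \frac{1}{5} \left(-31\right) \left(2 - -31\right) - 133568 = \frac{1}{5} \left(-31\right) \left(2 + 31\right) - 133568 = \frac{1}{5} \left(-31\right) 33 - 133568 = - \frac{1023}{5} - 133568 = - \frac{668863}{5} \approx -1.3377 \cdot 10^{5}$)
$\frac{\left(-1\right) \left(-357034\right) + o}{-303149 + r{\left(316 \right)}} = \frac{\left(-1\right) \left(-357034\right) - \frac{668863}{5}}{-303149 + 316^{2}} = \frac{357034 - \frac{668863}{5}}{-303149 + 99856} = \frac{1116307}{5 \left(-203293\right)} = \frac{1116307}{5} \left(- \frac{1}{203293}\right) = - \frac{1116307}{1016465}$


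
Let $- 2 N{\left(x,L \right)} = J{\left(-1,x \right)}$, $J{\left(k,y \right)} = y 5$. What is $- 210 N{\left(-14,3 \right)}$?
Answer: $-7350$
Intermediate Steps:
$J{\left(k,y \right)} = 5 y$
$N{\left(x,L \right)} = - \frac{5 x}{2}$
$- 210 N{\left(-14,3 \right)} = - 210 \left(\left(- \frac{5}{2}\right) \left(-14\right)\right) = \left(-210\right) 35 = -7350$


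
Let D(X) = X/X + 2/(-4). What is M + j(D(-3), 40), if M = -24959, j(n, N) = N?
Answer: -24919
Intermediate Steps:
D(X) = ½ (D(X) = 1 + 2*(-¼) = 1 - ½ = ½)
M + j(D(-3), 40) = -24959 + 40 = -24919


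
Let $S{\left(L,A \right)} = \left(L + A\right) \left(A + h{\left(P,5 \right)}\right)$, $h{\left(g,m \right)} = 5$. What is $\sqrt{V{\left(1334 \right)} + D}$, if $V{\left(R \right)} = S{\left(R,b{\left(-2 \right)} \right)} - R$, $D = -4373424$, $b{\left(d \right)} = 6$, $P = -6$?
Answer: $23 i \sqrt{8242} \approx 2088.1 i$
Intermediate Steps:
$S{\left(L,A \right)} = \left(5 + A\right) \left(A + L\right)$ ($S{\left(L,A \right)} = \left(L + A\right) \left(A + 5\right) = \left(A + L\right) \left(5 + A\right) = \left(5 + A\right) \left(A + L\right)$)
$V{\left(R \right)} = 66 + 10 R$ ($V{\left(R \right)} = \left(6^{2} + 5 \cdot 6 + 5 R + 6 R\right) - R = \left(36 + 30 + 5 R + 6 R\right) - R = \left(66 + 11 R\right) - R = 66 + 10 R$)
$\sqrt{V{\left(1334 \right)} + D} = \sqrt{\left(66 + 10 \cdot 1334\right) - 4373424} = \sqrt{\left(66 + 13340\right) - 4373424} = \sqrt{13406 - 4373424} = \sqrt{-4360018} = 23 i \sqrt{8242}$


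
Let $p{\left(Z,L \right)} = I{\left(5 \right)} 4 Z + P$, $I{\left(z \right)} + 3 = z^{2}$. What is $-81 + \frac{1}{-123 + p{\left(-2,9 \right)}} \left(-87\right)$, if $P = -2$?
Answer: $- \frac{24294}{301} \approx -80.711$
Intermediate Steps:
$I{\left(z \right)} = -3 + z^{2}$
$p{\left(Z,L \right)} = -2 + 88 Z$ ($p{\left(Z,L \right)} = \left(-3 + 5^{2}\right) 4 Z - 2 = \left(-3 + 25\right) 4 Z - 2 = 22 \cdot 4 Z - 2 = 88 Z - 2 = -2 + 88 Z$)
$-81 + \frac{1}{-123 + p{\left(-2,9 \right)}} \left(-87\right) = -81 + \frac{1}{-123 + \left(-2 + 88 \left(-2\right)\right)} \left(-87\right) = -81 + \frac{1}{-123 - 178} \left(-87\right) = -81 + \frac{1}{-301} \left(-87\right) = -81 - - \frac{87}{301} = -81 + \frac{87}{301} = - \frac{24294}{301}$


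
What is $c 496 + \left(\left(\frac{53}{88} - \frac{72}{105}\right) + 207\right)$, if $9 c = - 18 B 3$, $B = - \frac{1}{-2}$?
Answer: $- \frac{3945737}{3080} \approx -1281.1$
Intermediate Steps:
$B = \frac{1}{2}$ ($B = \left(-1\right) \left(- \frac{1}{2}\right) = \frac{1}{2} \approx 0.5$)
$c = -3$ ($c = \frac{\left(-18\right) \frac{1}{2} \cdot 3}{9} = \frac{\left(-18\right) \frac{3}{2}}{9} = \frac{1}{9} \left(-27\right) = -3$)
$c 496 + \left(\left(\frac{53}{88} - \frac{72}{105}\right) + 207\right) = \left(-3\right) 496 + \left(\left(\frac{53}{88} - \frac{72}{105}\right) + 207\right) = -1488 + \left(\left(53 \cdot \frac{1}{88} - \frac{24}{35}\right) + 207\right) = -1488 + \left(\left(\frac{53}{88} - \frac{24}{35}\right) + 207\right) = -1488 + \left(- \frac{257}{3080} + 207\right) = -1488 + \frac{637303}{3080} = - \frac{3945737}{3080}$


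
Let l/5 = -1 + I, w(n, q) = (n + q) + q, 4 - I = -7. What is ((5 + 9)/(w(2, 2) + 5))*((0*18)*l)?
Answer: 0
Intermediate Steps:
I = 11 (I = 4 - 1*(-7) = 4 + 7 = 11)
w(n, q) = n + 2*q
l = 50 (l = 5*(-1 + 11) = 5*10 = 50)
((5 + 9)/(w(2, 2) + 5))*((0*18)*l) = ((5 + 9)/((2 + 2*2) + 5))*((0*18)*50) = (14/((2 + 4) + 5))*(0*50) = (14/(6 + 5))*0 = (14/11)*0 = 0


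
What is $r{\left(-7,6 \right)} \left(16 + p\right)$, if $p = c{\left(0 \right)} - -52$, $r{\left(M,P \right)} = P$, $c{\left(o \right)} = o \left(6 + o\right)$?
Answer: $408$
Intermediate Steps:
$p = 52$ ($p = 0 \left(6 + 0\right) - -52 = 0 \cdot 6 + 52 = 0 + 52 = 52$)
$r{\left(-7,6 \right)} \left(16 + p\right) = 6 \left(16 + 52\right) = 6 \cdot 68 = 408$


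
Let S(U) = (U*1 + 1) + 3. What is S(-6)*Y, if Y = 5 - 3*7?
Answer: 32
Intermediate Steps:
S(U) = 4 + U (S(U) = (U + 1) + 3 = (1 + U) + 3 = 4 + U)
Y = -16 (Y = 5 - 21 = -16)
S(-6)*Y = (4 - 6)*(-16) = -2*(-16) = 32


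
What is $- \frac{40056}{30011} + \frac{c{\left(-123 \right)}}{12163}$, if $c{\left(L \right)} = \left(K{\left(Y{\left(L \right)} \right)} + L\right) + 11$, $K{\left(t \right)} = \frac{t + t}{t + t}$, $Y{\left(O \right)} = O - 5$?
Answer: $- \frac{490532349}{365023793} \approx -1.3438$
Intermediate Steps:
$Y{\left(O \right)} = -5 + O$ ($Y{\left(O \right)} = O - 5 = -5 + O$)
$K{\left(t \right)} = 1$ ($K{\left(t \right)} = \frac{2 t}{2 t} = 2 t \frac{1}{2 t} = 1$)
$c{\left(L \right)} = 12 + L$ ($c{\left(L \right)} = \left(1 + L\right) + 11 = 12 + L$)
$- \frac{40056}{30011} + \frac{c{\left(-123 \right)}}{12163} = - \frac{40056}{30011} + \frac{12 - 123}{12163} = \left(-40056\right) \frac{1}{30011} - \frac{111}{12163} = - \frac{40056}{30011} - \frac{111}{12163} = - \frac{490532349}{365023793}$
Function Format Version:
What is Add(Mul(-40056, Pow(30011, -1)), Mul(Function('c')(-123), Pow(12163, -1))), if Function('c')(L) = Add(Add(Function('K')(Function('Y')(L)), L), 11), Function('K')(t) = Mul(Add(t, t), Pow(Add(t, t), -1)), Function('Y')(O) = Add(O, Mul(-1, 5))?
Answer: Rational(-490532349, 365023793) ≈ -1.3438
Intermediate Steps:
Function('Y')(O) = Add(-5, O) (Function('Y')(O) = Add(O, -5) = Add(-5, O))
Function('K')(t) = 1 (Function('K')(t) = Mul(Mul(2, t), Pow(Mul(2, t), -1)) = Mul(Mul(2, t), Mul(Rational(1, 2), Pow(t, -1))) = 1)
Function('c')(L) = Add(12, L) (Function('c')(L) = Add(Add(1, L), 11) = Add(12, L))
Add(Mul(-40056, Pow(30011, -1)), Mul(Function('c')(-123), Pow(12163, -1))) = Add(Mul(-40056, Pow(30011, -1)), Mul(Add(12, -123), Pow(12163, -1))) = Add(Mul(-40056, Rational(1, 30011)), Mul(-111, Rational(1, 12163))) = Add(Rational(-40056, 30011), Rational(-111, 12163)) = Rational(-490532349, 365023793)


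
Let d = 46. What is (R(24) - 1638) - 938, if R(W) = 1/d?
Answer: -118495/46 ≈ -2576.0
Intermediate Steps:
R(W) = 1/46
(R(24) - 1638) - 938 = (1/46 - 1638) - 938 = -75347/46 - 938 = -118495/46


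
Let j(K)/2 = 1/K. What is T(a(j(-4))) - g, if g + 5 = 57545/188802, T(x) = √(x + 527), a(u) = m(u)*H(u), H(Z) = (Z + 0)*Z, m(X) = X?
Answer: 52145/11106 + √8430/4 ≈ 27.649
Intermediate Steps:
j(K) = 2/K
H(Z) = Z² (H(Z) = Z*Z = Z²)
a(u) = u³ (a(u) = u*u² = u³)
T(x) = √(527 + x)
g = -52145/11106 (g = -5 + 57545/188802 = -5 + 57545*(1/188802) = -5 + 3385/11106 = -52145/11106 ≈ -4.6952)
T(a(j(-4))) - g = √(527 + (2/(-4))³) - 1*(-52145/11106) = √(527 + (2*(-¼))³) + 52145/11106 = √(527 + (-½)³) + 52145/11106 = √(527 - ⅛) + 52145/11106 = √(4215/8) + 52145/11106 = √8430/4 + 52145/11106 = 52145/11106 + √8430/4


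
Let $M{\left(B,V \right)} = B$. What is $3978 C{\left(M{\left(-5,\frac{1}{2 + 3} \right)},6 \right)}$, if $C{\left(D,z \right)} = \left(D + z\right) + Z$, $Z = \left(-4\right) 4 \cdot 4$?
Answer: $-250614$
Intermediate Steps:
$Z = -64$ ($Z = \left(-16\right) 4 = -64$)
$C{\left(D,z \right)} = -64 + D + z$ ($C{\left(D,z \right)} = \left(D + z\right) - 64 = -64 + D + z$)
$3978 C{\left(M{\left(-5,\frac{1}{2 + 3} \right)},6 \right)} = 3978 \left(-64 - 5 + 6\right) = 3978 \left(-63\right) = -250614$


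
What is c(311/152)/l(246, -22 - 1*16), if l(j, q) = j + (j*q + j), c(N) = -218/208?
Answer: 109/921024 ≈ 0.00011835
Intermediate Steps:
c(N) = -109/104 (c(N) = -218*1/208 = -109/104)
l(j, q) = 2*j + j*q (l(j, q) = j + (j + j*q) = 2*j + j*q)
c(311/152)/l(246, -22 - 1*16) = -109*1/(246*(2 + (-22 - 1*16)))/104 = -109*1/(246*(2 + (-22 - 16)))/104 = -109*1/(246*(2 - 38))/104 = -109/(104*(246*(-36))) = -109/104/(-8856) = -109/104*(-1/8856) = 109/921024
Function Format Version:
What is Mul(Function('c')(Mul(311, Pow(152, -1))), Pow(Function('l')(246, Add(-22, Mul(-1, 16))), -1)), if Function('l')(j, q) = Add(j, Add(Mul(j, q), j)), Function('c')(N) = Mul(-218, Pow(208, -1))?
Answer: Rational(109, 921024) ≈ 0.00011835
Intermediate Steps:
Function('c')(N) = Rational(-109, 104) (Function('c')(N) = Mul(-218, Rational(1, 208)) = Rational(-109, 104))
Function('l')(j, q) = Add(Mul(2, j), Mul(j, q)) (Function('l')(j, q) = Add(j, Add(j, Mul(j, q))) = Add(Mul(2, j), Mul(j, q)))
Mul(Function('c')(Mul(311, Pow(152, -1))), Pow(Function('l')(246, Add(-22, Mul(-1, 16))), -1)) = Mul(Rational(-109, 104), Pow(Mul(246, Add(2, Add(-22, Mul(-1, 16)))), -1)) = Mul(Rational(-109, 104), Pow(Mul(246, Add(2, Add(-22, -16))), -1)) = Mul(Rational(-109, 104), Pow(Mul(246, Add(2, -38)), -1)) = Mul(Rational(-109, 104), Pow(Mul(246, -36), -1)) = Mul(Rational(-109, 104), Pow(-8856, -1)) = Mul(Rational(-109, 104), Rational(-1, 8856)) = Rational(109, 921024)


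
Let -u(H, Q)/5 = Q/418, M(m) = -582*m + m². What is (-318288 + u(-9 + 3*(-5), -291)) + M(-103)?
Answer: -103550939/418 ≈ -2.4773e+5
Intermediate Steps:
M(m) = m² - 582*m
u(H, Q) = -5*Q/418
(-318288 + u(-9 + 3*(-5), -291)) + M(-103) = (-318288 - 5/418*(-291)) - 103*(-582 - 103) = (-318288 + 1455/418) - 103*(-685) = -133042929/418 + 70555 = -103550939/418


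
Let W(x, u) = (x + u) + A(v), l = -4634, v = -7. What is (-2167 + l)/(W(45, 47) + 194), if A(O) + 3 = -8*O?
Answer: -2267/113 ≈ -20.062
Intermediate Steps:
A(O) = -3 - 8*O
W(x, u) = 53 + u + x (W(x, u) = (x + u) + (-3 - 8*(-7)) = (u + x) + (-3 + 56) = (u + x) + 53 = 53 + u + x)
(-2167 + l)/(W(45, 47) + 194) = (-2167 - 4634)/((53 + 47 + 45) + 194) = -6801/(145 + 194) = -6801/339 = -6801*1/339 = -2267/113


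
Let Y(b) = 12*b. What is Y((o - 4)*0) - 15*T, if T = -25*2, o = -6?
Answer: 750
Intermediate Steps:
T = -50
Y((o - 4)*0) - 15*T = 12*((-6 - 4)*0) - 15*(-50) = 12*(-10*0) - 1*(-750) = 12*0 + 750 = 0 + 750 = 750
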